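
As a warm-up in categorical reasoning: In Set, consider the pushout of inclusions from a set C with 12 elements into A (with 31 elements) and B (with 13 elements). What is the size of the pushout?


The pushout A +_C B identifies the images of C in A and B.
|A +_C B| = |A| + |B| - |C| (for injections).
= 31 + 13 - 12 = 32

32


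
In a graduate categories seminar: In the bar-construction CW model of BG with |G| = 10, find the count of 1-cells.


In the bar-construction CW model of BG, the n-cells are indexed by
n-tuples [g_1|...|g_n] of non-identity elements of G (degenerate
simplices with some g_i = e do not contribute cells), so there are
(|G| - 1)^n n-cells.
For dim = 1 with |G| = 10:
cells = (10 - 1)^1 = 9^1 = 9

9


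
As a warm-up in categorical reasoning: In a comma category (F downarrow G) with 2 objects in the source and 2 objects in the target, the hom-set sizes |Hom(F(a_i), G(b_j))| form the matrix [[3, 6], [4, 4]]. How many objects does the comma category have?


Objects of (F downarrow G) are triples (a, b, h: F(a)->G(b)).
The count equals the sum of all entries in the hom-matrix.
sum(row 0) = 9
sum(row 1) = 8
Grand total = 17

17


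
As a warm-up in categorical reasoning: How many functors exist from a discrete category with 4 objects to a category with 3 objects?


A functor from a discrete category C to D is determined by
where each object maps. Each of the 4 objects of C can map
to any of the 3 objects of D independently.
Number of functors = 3^4 = 81

81


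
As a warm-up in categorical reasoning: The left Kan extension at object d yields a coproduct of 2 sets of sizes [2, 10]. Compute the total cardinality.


Pointwise, the left Kan extension (Lan_F H)(d) is the colimit, indexed
by the comma category (F downarrow d), of H composed with the
projection (F downarrow d) -> C. Here that colimit is given
as a coproduct (disjoint union) of sets, so its cardinality is the
sum of the sizes of the summands.
Coproduct of sets with sizes: 2 + 10
= 12

12


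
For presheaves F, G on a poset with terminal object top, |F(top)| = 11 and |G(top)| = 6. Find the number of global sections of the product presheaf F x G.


Global sections of a presheaf on a poset with terminal top satisfy
Gamma(H) ~ H(top). Presheaves admit pointwise products, so
(F x G)(top) = F(top) x G(top) (Cartesian product).
|Gamma(F x G)| = |F(top)| * |G(top)| = 11 * 6 = 66.

66


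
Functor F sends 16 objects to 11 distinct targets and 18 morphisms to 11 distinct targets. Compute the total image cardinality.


The image of F consists of distinct objects and distinct morphisms.
|Im(F)| on objects = 11
|Im(F)| on morphisms = 11
Total image cardinality = 11 + 11 = 22

22


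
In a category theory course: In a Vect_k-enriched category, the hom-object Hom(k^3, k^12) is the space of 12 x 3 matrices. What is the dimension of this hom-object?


In Vect-enriched categories, Hom(k^n, k^m) is the space of m x n matrices.
dim(Hom(k^3, k^12)) = 12 * 3 = 36

36


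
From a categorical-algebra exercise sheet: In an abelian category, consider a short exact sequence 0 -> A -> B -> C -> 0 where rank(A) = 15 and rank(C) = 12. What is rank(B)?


For a short exact sequence 0 -> A -> B -> C -> 0,
rank is additive: rank(B) = rank(A) + rank(C).
rank(B) = 15 + 12 = 27

27


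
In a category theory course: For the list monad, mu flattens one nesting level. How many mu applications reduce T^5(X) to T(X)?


Each application of mu: T^2 -> T removes one layer of nesting.
Starting at depth 5 (i.e., T^5(X)), we need to reach T(X).
Number of mu applications = 5 - 1 = 4

4


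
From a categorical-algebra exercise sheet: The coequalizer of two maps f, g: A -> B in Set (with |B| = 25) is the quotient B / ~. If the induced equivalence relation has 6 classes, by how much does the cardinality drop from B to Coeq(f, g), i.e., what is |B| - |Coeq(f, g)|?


The coequalizer Coeq(f, g) = B / ~ has one element per equivalence class.
|B| = 25, |Coeq(f, g)| = 6.
|B| - |Coeq(f, g)| = 25 - 6 = 19.

19


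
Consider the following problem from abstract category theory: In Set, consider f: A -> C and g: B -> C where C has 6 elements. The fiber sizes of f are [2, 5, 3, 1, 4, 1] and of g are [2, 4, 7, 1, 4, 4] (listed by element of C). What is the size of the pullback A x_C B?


The pullback A x_C B consists of pairs (a, b) with f(a) = g(b).
For each element c in C, the fiber product has |f^-1(c)| * |g^-1(c)| elements.
Summing over C: 2 * 2 + 5 * 4 + 3 * 7 + 1 * 1 + 4 * 4 + 1 * 4
= 4 + 20 + 21 + 1 + 16 + 4 = 66

66


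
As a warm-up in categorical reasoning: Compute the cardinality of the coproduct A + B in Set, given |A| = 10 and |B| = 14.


In Set, the coproduct A + B is the disjoint union.
|A + B| = |A| + |B| = 10 + 14 = 24

24


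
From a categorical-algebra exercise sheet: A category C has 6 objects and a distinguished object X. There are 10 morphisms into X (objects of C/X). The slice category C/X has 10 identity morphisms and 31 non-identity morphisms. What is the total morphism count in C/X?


In the slice category C/X, objects are morphisms to X.
Identity morphisms: 10 (one per object of C/X).
Non-identity morphisms: 31.
Total = 10 + 31 = 41

41


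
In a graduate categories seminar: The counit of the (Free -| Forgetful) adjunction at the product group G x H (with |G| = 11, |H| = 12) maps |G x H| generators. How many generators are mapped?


The counit epsilon_K: F(U(K)) -> K of the Free-Forgetful adjunction
maps |K| generators of F(U(K)) into K. For K = G x H (the product group),
|G x H| = |G| * |H|.
Total generators mapped = 11 * 12 = 132.

132


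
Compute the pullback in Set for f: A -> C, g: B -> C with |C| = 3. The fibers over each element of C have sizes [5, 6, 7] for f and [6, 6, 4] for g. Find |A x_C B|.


The pullback A x_C B consists of pairs (a, b) with f(a) = g(b).
For each element c in C, the fiber product has |f^-1(c)| * |g^-1(c)| elements.
Summing over C: 5 * 6 + 6 * 6 + 7 * 4
= 30 + 36 + 28 = 94

94


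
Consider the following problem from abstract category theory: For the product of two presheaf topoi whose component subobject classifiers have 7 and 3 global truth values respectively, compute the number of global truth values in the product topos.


In a product of presheaf topoi E_1 x E_2, the subobject classifier
is Omega = Omega_1 x Omega_2 (componentwise), so
|Omega(top)| = |Omega_1(top_1)| * |Omega_2(top_2)|.
= 7 * 3 = 21.

21


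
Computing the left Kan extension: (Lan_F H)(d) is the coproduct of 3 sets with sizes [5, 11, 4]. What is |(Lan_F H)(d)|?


Pointwise, the left Kan extension (Lan_F H)(d) is the colimit, indexed
by the comma category (F downarrow d), of H composed with the
projection (F downarrow d) -> C. Here that colimit is given
as a coproduct (disjoint union) of sets, so its cardinality is the
sum of the sizes of the summands.
Coproduct of sets with sizes: 5 + 11 + 4
= 20

20


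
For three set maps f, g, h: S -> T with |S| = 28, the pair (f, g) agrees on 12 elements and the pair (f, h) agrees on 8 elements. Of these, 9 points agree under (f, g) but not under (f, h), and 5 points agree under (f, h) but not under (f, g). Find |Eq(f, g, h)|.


Eq(f, g, h) is the triple-agreement set: points in S where all three
maps take the same value. Using inclusion-exclusion on the pairwise data:
Pair (f, g) agrees on 12 points; pair (f, h) on 8 points.
Points agreeing under (f, g) but not (f, h) = 9; under (f, h) but not (f, g) = 5.
Triple-agreement = agreement-in-(f, g) minus points that agree under (f, g) but not (f, h):
|Eq(f, g, h)| = 12 - 9 = 3
(cross-check via (f, h): 8 - 5 = 3.)

3


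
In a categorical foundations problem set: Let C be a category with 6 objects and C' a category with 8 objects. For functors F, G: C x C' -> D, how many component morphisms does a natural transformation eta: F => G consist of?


A natural transformation eta: F => G assigns one component morphism per
object of the domain category.
The domain is the product category C x C', so
|Ob(C x C')| = |Ob(C)| * |Ob(C')| = 6 * 8 = 48.
Therefore eta has 48 component morphisms.

48


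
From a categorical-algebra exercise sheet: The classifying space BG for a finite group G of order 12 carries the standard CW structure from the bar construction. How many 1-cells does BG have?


In the bar-construction CW model of BG, the n-cells are indexed by
n-tuples [g_1|...|g_n] of non-identity elements of G (degenerate
simplices with some g_i = e do not contribute cells), so there are
(|G| - 1)^n n-cells.
For dim = 1 with |G| = 12:
cells = (12 - 1)^1 = 11^1 = 11

11


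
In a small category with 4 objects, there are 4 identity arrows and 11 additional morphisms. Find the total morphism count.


Each object has an identity morphism, giving 4 identities.
Adding the 11 non-identity morphisms:
Total = 4 + 11 = 15

15


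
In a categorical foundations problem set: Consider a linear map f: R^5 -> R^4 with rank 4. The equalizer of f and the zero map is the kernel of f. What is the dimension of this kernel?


The equalizer of f and the zero map is ker(f).
By the rank-nullity theorem: dim(ker(f)) = dim(domain) - rank(f).
dim(ker(f)) = 5 - 4 = 1

1


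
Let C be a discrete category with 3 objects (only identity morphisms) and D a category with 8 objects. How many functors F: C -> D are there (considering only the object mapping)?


A functor from a discrete category C to D is determined by
where each object maps. Each of the 3 objects of C can map
to any of the 8 objects of D independently.
Number of functors = 8^3 = 512

512


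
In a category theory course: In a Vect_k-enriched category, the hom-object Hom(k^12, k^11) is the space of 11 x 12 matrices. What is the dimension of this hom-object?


In Vect-enriched categories, Hom(k^n, k^m) is the space of m x n matrices.
dim(Hom(k^12, k^11)) = 11 * 12 = 132

132


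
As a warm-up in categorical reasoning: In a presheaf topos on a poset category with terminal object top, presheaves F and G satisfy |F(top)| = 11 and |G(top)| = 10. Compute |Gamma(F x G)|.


Global sections of a presheaf on a poset with terminal top satisfy
Gamma(H) ~ H(top). Presheaves admit pointwise products, so
(F x G)(top) = F(top) x G(top) (Cartesian product).
|Gamma(F x G)| = |F(top)| * |G(top)| = 11 * 10 = 110.

110


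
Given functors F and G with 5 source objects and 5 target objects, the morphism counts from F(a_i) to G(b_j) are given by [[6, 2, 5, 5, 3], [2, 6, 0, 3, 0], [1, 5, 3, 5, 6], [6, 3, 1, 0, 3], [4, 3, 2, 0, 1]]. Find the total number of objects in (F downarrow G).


Objects of (F downarrow G) are triples (a, b, h: F(a)->G(b)).
The count equals the sum of all entries in the hom-matrix.
sum(row 0) = 21
sum(row 1) = 11
sum(row 2) = 20
sum(row 3) = 13
sum(row 4) = 10
Grand total = 75

75


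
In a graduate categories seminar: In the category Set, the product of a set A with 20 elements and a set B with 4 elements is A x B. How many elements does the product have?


In Set, the product A x B is the Cartesian product.
By the universal property, |A x B| = |A| * |B|.
|A x B| = 20 * 4 = 80

80


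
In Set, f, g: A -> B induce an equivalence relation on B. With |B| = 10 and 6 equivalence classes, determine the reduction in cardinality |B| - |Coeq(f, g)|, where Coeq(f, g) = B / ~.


The coequalizer Coeq(f, g) = B / ~ has one element per equivalence class.
|B| = 10, |Coeq(f, g)| = 6.
|B| - |Coeq(f, g)| = 10 - 6 = 4.

4


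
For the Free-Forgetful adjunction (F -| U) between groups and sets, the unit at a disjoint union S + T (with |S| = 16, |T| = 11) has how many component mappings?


The unit eta_X: X -> U(F(X)) of the Free-Forgetful adjunction
maps each element of X to a generator of F(X). For X = S + T (disjoint
union in Set), |S + T| = |S| + |T|.
Total mappings = 16 + 11 = 27.

27


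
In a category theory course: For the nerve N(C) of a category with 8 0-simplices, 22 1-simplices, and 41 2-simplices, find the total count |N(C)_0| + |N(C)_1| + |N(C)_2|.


The 2-skeleton of the nerve N(C) consists of simplices in dimensions 0, 1, 2:
  |N(C)_0| = 8 (objects)
  |N(C)_1| = 22 (morphisms)
  |N(C)_2| = 41 (composable pairs)
Total = 8 + 22 + 41 = 71

71


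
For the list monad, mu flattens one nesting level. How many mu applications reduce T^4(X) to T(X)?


Each application of mu: T^2 -> T removes one layer of nesting.
Starting at depth 4 (i.e., T^4(X)), we need to reach T(X).
Number of mu applications = 4 - 1 = 3

3


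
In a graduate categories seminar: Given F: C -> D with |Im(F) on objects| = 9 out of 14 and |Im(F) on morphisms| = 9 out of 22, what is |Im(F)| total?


The image of F consists of distinct objects and distinct morphisms.
|Im(F)| on objects = 9
|Im(F)| on morphisms = 9
Total image cardinality = 9 + 9 = 18

18


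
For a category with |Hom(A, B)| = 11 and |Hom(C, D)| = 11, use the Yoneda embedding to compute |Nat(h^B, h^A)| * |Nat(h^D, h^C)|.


By the Yoneda lemma, Nat(h^B, h^A) is isomorphic to Hom(A, B),
so |Nat(h^B, h^A)| = |Hom(A, B)| and |Nat(h^D, h^C)| = |Hom(C, D)|.
|Hom(A, B)| = 11, |Hom(C, D)| = 11.
|Nat(h^B, h^A) x Nat(h^D, h^C)| = 11 * 11 = 121

121


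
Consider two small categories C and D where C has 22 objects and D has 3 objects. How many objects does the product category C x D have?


The product category C x D has objects that are pairs (c, d).
Number of pairs = |Ob(C)| * |Ob(D)| = 22 * 3 = 66

66


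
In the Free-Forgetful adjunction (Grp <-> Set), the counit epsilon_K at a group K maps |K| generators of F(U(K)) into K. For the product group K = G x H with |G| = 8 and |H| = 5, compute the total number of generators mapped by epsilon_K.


The counit epsilon_K: F(U(K)) -> K of the Free-Forgetful adjunction
maps |K| generators of F(U(K)) into K. For K = G x H (the product group),
|G x H| = |G| * |H|.
Total generators mapped = 8 * 5 = 40.

40


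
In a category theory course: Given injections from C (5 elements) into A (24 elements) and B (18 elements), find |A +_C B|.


The pushout A +_C B identifies the images of C in A and B.
|A +_C B| = |A| + |B| - |C| (for injections).
= 24 + 18 - 5 = 37

37


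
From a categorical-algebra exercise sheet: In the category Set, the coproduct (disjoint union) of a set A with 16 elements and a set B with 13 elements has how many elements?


In Set, the coproduct A + B is the disjoint union.
|A + B| = |A| + |B| = 16 + 13 = 29

29


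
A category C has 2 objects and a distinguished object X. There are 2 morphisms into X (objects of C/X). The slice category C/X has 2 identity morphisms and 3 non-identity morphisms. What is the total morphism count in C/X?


In the slice category C/X, objects are morphisms to X.
Identity morphisms: 2 (one per object of C/X).
Non-identity morphisms: 3.
Total = 2 + 3 = 5

5


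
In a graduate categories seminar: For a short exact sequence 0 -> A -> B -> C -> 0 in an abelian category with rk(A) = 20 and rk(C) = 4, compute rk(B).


For a short exact sequence 0 -> A -> B -> C -> 0,
rank is additive: rank(B) = rank(A) + rank(C).
rank(B) = 20 + 4 = 24

24


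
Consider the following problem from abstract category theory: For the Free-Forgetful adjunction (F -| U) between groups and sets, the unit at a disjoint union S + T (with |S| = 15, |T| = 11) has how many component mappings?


The unit eta_X: X -> U(F(X)) of the Free-Forgetful adjunction
maps each element of X to a generator of F(X). For X = S + T (disjoint
union in Set), |S + T| = |S| + |T|.
Total mappings = 15 + 11 = 26.

26


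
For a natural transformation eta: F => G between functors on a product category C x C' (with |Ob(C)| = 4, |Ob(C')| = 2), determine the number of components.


A natural transformation eta: F => G assigns one component morphism per
object of the domain category.
The domain is the product category C x C', so
|Ob(C x C')| = |Ob(C)| * |Ob(C')| = 4 * 2 = 8.
Therefore eta has 8 component morphisms.

8


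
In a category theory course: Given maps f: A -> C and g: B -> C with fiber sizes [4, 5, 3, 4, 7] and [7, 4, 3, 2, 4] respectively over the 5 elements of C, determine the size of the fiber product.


The pullback A x_C B consists of pairs (a, b) with f(a) = g(b).
For each element c in C, the fiber product has |f^-1(c)| * |g^-1(c)| elements.
Summing over C: 4 * 7 + 5 * 4 + 3 * 3 + 4 * 2 + 7 * 4
= 28 + 20 + 9 + 8 + 28 = 93

93


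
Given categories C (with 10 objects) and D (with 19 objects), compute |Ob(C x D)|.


The product category C x D has objects that are pairs (c, d).
Number of pairs = |Ob(C)| * |Ob(D)| = 10 * 19 = 190

190


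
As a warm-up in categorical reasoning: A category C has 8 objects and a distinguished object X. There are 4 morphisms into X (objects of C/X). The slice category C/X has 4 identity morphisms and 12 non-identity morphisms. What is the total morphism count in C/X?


In the slice category C/X, objects are morphisms to X.
Identity morphisms: 4 (one per object of C/X).
Non-identity morphisms: 12.
Total = 4 + 12 = 16

16


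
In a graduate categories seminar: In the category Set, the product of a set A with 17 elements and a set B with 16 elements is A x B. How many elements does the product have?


In Set, the product A x B is the Cartesian product.
By the universal property, |A x B| = |A| * |B|.
|A x B| = 17 * 16 = 272

272


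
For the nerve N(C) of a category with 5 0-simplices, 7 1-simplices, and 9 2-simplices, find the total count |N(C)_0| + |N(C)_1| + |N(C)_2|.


The 2-skeleton of the nerve N(C) consists of simplices in dimensions 0, 1, 2:
  |N(C)_0| = 5 (objects)
  |N(C)_1| = 7 (morphisms)
  |N(C)_2| = 9 (composable pairs)
Total = 5 + 7 + 9 = 21

21


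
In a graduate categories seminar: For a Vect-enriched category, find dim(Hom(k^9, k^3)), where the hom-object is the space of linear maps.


In Vect-enriched categories, Hom(k^n, k^m) is the space of m x n matrices.
dim(Hom(k^9, k^3)) = 3 * 9 = 27

27


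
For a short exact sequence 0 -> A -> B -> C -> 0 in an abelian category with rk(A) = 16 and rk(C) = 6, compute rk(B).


For a short exact sequence 0 -> A -> B -> C -> 0,
rank is additive: rank(B) = rank(A) + rank(C).
rank(B) = 16 + 6 = 22

22


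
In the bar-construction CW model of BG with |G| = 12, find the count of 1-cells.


In the bar-construction CW model of BG, the n-cells are indexed by
n-tuples [g_1|...|g_n] of non-identity elements of G (degenerate
simplices with some g_i = e do not contribute cells), so there are
(|G| - 1)^n n-cells.
For dim = 1 with |G| = 12:
cells = (12 - 1)^1 = 11^1 = 11

11


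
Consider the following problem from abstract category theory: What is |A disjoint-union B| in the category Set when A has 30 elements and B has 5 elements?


In Set, the coproduct A + B is the disjoint union.
|A + B| = |A| + |B| = 30 + 5 = 35

35


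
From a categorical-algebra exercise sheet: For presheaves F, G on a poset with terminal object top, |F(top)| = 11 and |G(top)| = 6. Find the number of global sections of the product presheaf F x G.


Global sections of a presheaf on a poset with terminal top satisfy
Gamma(H) ~ H(top). Presheaves admit pointwise products, so
(F x G)(top) = F(top) x G(top) (Cartesian product).
|Gamma(F x G)| = |F(top)| * |G(top)| = 11 * 6 = 66.

66


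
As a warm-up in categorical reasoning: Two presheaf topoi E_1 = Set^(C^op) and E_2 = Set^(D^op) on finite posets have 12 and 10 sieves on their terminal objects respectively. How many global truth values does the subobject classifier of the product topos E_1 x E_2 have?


In a product of presheaf topoi E_1 x E_2, the subobject classifier
is Omega = Omega_1 x Omega_2 (componentwise), so
|Omega(top)| = |Omega_1(top_1)| * |Omega_2(top_2)|.
= 12 * 10 = 120.

120


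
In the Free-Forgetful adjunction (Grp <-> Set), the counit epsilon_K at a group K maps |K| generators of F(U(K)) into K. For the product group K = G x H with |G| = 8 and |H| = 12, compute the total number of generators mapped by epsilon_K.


The counit epsilon_K: F(U(K)) -> K of the Free-Forgetful adjunction
maps |K| generators of F(U(K)) into K. For K = G x H (the product group),
|G x H| = |G| * |H|.
Total generators mapped = 8 * 12 = 96.

96


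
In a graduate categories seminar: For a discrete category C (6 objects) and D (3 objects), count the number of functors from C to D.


A functor from a discrete category C to D is determined by
where each object maps. Each of the 6 objects of C can map
to any of the 3 objects of D independently.
Number of functors = 3^6 = 729

729


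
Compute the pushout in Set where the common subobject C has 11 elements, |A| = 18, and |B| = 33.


The pushout A +_C B identifies the images of C in A and B.
|A +_C B| = |A| + |B| - |C| (for injections).
= 18 + 33 - 11 = 40

40


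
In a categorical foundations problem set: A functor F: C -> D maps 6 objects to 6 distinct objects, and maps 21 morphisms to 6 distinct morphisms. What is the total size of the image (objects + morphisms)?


The image of F consists of distinct objects and distinct morphisms.
|Im(F)| on objects = 6
|Im(F)| on morphisms = 6
Total image cardinality = 6 + 6 = 12

12


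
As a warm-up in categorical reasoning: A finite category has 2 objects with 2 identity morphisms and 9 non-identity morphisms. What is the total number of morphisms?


Each object has an identity morphism, giving 2 identities.
Adding the 9 non-identity morphisms:
Total = 2 + 9 = 11

11


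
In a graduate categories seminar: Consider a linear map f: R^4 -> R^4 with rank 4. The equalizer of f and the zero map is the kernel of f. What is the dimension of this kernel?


The equalizer of f and the zero map is ker(f).
By the rank-nullity theorem: dim(ker(f)) = dim(domain) - rank(f).
dim(ker(f)) = 4 - 4 = 0

0


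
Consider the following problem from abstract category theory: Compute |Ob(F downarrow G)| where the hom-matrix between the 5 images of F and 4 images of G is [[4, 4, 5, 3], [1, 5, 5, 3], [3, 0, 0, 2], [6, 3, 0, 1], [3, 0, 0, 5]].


Objects of (F downarrow G) are triples (a, b, h: F(a)->G(b)).
The count equals the sum of all entries in the hom-matrix.
sum(row 0) = 16
sum(row 1) = 14
sum(row 2) = 5
sum(row 3) = 10
sum(row 4) = 8
Grand total = 53

53


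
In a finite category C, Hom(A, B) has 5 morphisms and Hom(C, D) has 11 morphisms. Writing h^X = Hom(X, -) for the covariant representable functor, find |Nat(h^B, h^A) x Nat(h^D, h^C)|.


By the Yoneda lemma, Nat(h^B, h^A) is isomorphic to Hom(A, B),
so |Nat(h^B, h^A)| = |Hom(A, B)| and |Nat(h^D, h^C)| = |Hom(C, D)|.
|Hom(A, B)| = 5, |Hom(C, D)| = 11.
|Nat(h^B, h^A) x Nat(h^D, h^C)| = 5 * 11 = 55

55


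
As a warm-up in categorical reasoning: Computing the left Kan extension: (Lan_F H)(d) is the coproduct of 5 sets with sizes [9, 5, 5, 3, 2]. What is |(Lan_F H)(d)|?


Pointwise, the left Kan extension (Lan_F H)(d) is the colimit, indexed
by the comma category (F downarrow d), of H composed with the
projection (F downarrow d) -> C. Here that colimit is given
as a coproduct (disjoint union) of sets, so its cardinality is the
sum of the sizes of the summands.
Coproduct of sets with sizes: 9 + 5 + 5 + 3 + 2
= 24

24


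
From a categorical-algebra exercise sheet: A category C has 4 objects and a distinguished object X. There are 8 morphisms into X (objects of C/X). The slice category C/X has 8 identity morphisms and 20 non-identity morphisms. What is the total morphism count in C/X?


In the slice category C/X, objects are morphisms to X.
Identity morphisms: 8 (one per object of C/X).
Non-identity morphisms: 20.
Total = 8 + 20 = 28

28


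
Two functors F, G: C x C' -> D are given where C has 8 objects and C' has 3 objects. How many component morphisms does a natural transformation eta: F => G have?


A natural transformation eta: F => G assigns one component morphism per
object of the domain category.
The domain is the product category C x C', so
|Ob(C x C')| = |Ob(C)| * |Ob(C')| = 8 * 3 = 24.
Therefore eta has 24 component morphisms.

24


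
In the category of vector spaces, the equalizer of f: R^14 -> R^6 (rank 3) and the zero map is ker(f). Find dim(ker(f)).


The equalizer of f and the zero map is ker(f).
By the rank-nullity theorem: dim(ker(f)) = dim(domain) - rank(f).
dim(ker(f)) = 14 - 3 = 11

11


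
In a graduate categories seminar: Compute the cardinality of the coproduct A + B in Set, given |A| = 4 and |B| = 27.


In Set, the coproduct A + B is the disjoint union.
|A + B| = |A| + |B| = 4 + 27 = 31

31


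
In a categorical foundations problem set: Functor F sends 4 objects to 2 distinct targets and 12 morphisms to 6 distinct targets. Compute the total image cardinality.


The image of F consists of distinct objects and distinct morphisms.
|Im(F)| on objects = 2
|Im(F)| on morphisms = 6
Total image cardinality = 2 + 6 = 8

8


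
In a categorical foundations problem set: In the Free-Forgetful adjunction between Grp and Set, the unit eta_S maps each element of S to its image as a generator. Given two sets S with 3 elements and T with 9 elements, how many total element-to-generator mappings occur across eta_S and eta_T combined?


The unit eta_X: X -> U(F(X)) of the Free-Forgetful adjunction
maps each element of X to a generator of F(X). For X = S + T (disjoint
union in Set), |S + T| = |S| + |T|.
Total mappings = 3 + 9 = 12.

12


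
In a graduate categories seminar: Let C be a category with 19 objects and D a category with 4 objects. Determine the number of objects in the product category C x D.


The product category C x D has objects that are pairs (c, d).
Number of pairs = |Ob(C)| * |Ob(D)| = 19 * 4 = 76

76


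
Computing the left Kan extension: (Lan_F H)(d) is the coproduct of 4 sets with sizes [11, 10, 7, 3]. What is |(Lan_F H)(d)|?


Pointwise, the left Kan extension (Lan_F H)(d) is the colimit, indexed
by the comma category (F downarrow d), of H composed with the
projection (F downarrow d) -> C. Here that colimit is given
as a coproduct (disjoint union) of sets, so its cardinality is the
sum of the sizes of the summands.
Coproduct of sets with sizes: 11 + 10 + 7 + 3
= 31

31


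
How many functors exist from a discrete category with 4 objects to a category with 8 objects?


A functor from a discrete category C to D is determined by
where each object maps. Each of the 4 objects of C can map
to any of the 8 objects of D independently.
Number of functors = 8^4 = 4096

4096


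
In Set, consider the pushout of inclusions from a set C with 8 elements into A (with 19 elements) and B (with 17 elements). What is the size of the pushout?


The pushout A +_C B identifies the images of C in A and B.
|A +_C B| = |A| + |B| - |C| (for injections).
= 19 + 17 - 8 = 28

28


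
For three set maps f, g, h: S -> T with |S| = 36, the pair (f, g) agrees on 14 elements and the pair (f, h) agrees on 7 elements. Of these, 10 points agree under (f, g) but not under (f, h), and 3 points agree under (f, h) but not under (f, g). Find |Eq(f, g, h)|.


Eq(f, g, h) is the triple-agreement set: points in S where all three
maps take the same value. Using inclusion-exclusion on the pairwise data:
Pair (f, g) agrees on 14 points; pair (f, h) on 7 points.
Points agreeing under (f, g) but not (f, h) = 10; under (f, h) but not (f, g) = 3.
Triple-agreement = agreement-in-(f, g) minus points that agree under (f, g) but not (f, h):
|Eq(f, g, h)| = 14 - 10 = 4
(cross-check via (f, h): 7 - 3 = 4.)

4


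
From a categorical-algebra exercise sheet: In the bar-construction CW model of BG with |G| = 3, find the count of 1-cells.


In the bar-construction CW model of BG, the n-cells are indexed by
n-tuples [g_1|...|g_n] of non-identity elements of G (degenerate
simplices with some g_i = e do not contribute cells), so there are
(|G| - 1)^n n-cells.
For dim = 1 with |G| = 3:
cells = (3 - 1)^1 = 2^1 = 2

2


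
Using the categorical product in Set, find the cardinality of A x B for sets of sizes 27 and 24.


In Set, the product A x B is the Cartesian product.
By the universal property, |A x B| = |A| * |B|.
|A x B| = 27 * 24 = 648

648


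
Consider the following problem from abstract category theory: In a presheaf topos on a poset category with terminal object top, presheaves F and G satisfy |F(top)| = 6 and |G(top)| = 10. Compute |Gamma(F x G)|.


Global sections of a presheaf on a poset with terminal top satisfy
Gamma(H) ~ H(top). Presheaves admit pointwise products, so
(F x G)(top) = F(top) x G(top) (Cartesian product).
|Gamma(F x G)| = |F(top)| * |G(top)| = 6 * 10 = 60.

60


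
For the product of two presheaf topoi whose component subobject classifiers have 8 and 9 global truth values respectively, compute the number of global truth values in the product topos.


In a product of presheaf topoi E_1 x E_2, the subobject classifier
is Omega = Omega_1 x Omega_2 (componentwise), so
|Omega(top)| = |Omega_1(top_1)| * |Omega_2(top_2)|.
= 8 * 9 = 72.

72


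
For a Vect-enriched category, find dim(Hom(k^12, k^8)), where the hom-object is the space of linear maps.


In Vect-enriched categories, Hom(k^n, k^m) is the space of m x n matrices.
dim(Hom(k^12, k^8)) = 8 * 12 = 96

96


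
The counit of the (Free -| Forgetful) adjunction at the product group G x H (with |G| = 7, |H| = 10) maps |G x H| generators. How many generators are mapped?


The counit epsilon_K: F(U(K)) -> K of the Free-Forgetful adjunction
maps |K| generators of F(U(K)) into K. For K = G x H (the product group),
|G x H| = |G| * |H|.
Total generators mapped = 7 * 10 = 70.

70


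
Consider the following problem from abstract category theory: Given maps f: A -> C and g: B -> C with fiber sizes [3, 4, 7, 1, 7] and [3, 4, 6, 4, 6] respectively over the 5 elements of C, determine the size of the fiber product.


The pullback A x_C B consists of pairs (a, b) with f(a) = g(b).
For each element c in C, the fiber product has |f^-1(c)| * |g^-1(c)| elements.
Summing over C: 3 * 3 + 4 * 4 + 7 * 6 + 1 * 4 + 7 * 6
= 9 + 16 + 42 + 4 + 42 = 113

113


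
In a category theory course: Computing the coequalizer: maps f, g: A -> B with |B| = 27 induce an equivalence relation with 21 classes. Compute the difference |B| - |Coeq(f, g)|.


The coequalizer Coeq(f, g) = B / ~ has one element per equivalence class.
|B| = 27, |Coeq(f, g)| = 21.
|B| - |Coeq(f, g)| = 27 - 21 = 6.

6


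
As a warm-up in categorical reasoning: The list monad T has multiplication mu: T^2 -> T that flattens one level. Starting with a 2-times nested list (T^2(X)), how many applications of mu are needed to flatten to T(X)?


Each application of mu: T^2 -> T removes one layer of nesting.
Starting at depth 2 (i.e., T^2(X)), we need to reach T(X).
Number of mu applications = 2 - 1 = 1

1


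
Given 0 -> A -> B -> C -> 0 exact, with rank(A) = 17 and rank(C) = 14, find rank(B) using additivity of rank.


For a short exact sequence 0 -> A -> B -> C -> 0,
rank is additive: rank(B) = rank(A) + rank(C).
rank(B) = 17 + 14 = 31

31


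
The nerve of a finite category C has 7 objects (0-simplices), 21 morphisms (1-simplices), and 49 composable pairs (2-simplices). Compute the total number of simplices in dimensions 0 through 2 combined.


The 2-skeleton of the nerve N(C) consists of simplices in dimensions 0, 1, 2:
  |N(C)_0| = 7 (objects)
  |N(C)_1| = 21 (morphisms)
  |N(C)_2| = 49 (composable pairs)
Total = 7 + 21 + 49 = 77

77


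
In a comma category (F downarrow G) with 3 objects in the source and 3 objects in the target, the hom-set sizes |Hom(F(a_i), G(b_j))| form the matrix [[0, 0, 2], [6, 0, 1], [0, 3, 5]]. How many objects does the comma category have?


Objects of (F downarrow G) are triples (a, b, h: F(a)->G(b)).
The count equals the sum of all entries in the hom-matrix.
sum(row 0) = 2
sum(row 1) = 7
sum(row 2) = 8
Grand total = 17

17


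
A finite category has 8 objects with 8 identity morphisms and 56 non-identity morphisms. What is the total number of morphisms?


Each object has an identity morphism, giving 8 identities.
Adding the 56 non-identity morphisms:
Total = 8 + 56 = 64

64


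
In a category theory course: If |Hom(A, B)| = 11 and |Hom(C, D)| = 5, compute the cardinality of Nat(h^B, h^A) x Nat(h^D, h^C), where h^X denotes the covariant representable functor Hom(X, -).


By the Yoneda lemma, Nat(h^B, h^A) is isomorphic to Hom(A, B),
so |Nat(h^B, h^A)| = |Hom(A, B)| and |Nat(h^D, h^C)| = |Hom(C, D)|.
|Hom(A, B)| = 11, |Hom(C, D)| = 5.
|Nat(h^B, h^A) x Nat(h^D, h^C)| = 11 * 5 = 55

55


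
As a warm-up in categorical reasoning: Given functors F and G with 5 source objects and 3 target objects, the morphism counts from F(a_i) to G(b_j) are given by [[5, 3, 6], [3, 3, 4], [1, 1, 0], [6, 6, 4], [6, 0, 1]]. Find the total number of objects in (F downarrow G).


Objects of (F downarrow G) are triples (a, b, h: F(a)->G(b)).
The count equals the sum of all entries in the hom-matrix.
sum(row 0) = 14
sum(row 1) = 10
sum(row 2) = 2
sum(row 3) = 16
sum(row 4) = 7
Grand total = 49

49


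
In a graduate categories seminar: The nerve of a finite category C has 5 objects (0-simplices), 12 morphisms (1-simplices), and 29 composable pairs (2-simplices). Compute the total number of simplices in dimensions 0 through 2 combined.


The 2-skeleton of the nerve N(C) consists of simplices in dimensions 0, 1, 2:
  |N(C)_0| = 5 (objects)
  |N(C)_1| = 12 (morphisms)
  |N(C)_2| = 29 (composable pairs)
Total = 5 + 12 + 29 = 46

46


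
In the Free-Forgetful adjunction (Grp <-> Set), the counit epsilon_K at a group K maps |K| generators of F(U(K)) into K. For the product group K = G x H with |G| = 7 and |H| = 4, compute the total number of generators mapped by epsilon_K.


The counit epsilon_K: F(U(K)) -> K of the Free-Forgetful adjunction
maps |K| generators of F(U(K)) into K. For K = G x H (the product group),
|G x H| = |G| * |H|.
Total generators mapped = 7 * 4 = 28.

28


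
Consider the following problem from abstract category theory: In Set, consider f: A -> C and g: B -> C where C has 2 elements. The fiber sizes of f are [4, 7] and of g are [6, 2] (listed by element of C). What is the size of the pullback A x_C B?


The pullback A x_C B consists of pairs (a, b) with f(a) = g(b).
For each element c in C, the fiber product has |f^-1(c)| * |g^-1(c)| elements.
Summing over C: 4 * 6 + 7 * 2
= 24 + 14 = 38

38


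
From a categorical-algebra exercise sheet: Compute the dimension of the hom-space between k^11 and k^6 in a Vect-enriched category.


In Vect-enriched categories, Hom(k^n, k^m) is the space of m x n matrices.
dim(Hom(k^11, k^6)) = 6 * 11 = 66

66


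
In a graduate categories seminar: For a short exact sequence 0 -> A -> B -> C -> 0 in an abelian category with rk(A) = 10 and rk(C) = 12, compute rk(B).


For a short exact sequence 0 -> A -> B -> C -> 0,
rank is additive: rank(B) = rank(A) + rank(C).
rank(B) = 10 + 12 = 22

22


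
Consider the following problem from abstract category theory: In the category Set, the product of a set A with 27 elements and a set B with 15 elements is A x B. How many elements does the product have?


In Set, the product A x B is the Cartesian product.
By the universal property, |A x B| = |A| * |B|.
|A x B| = 27 * 15 = 405

405


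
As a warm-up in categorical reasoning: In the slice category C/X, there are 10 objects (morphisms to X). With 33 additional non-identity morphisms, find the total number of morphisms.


In the slice category C/X, objects are morphisms to X.
Identity morphisms: 10 (one per object of C/X).
Non-identity morphisms: 33.
Total = 10 + 33 = 43

43


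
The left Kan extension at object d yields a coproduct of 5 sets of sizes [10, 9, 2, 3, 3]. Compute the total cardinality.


Pointwise, the left Kan extension (Lan_F H)(d) is the colimit, indexed
by the comma category (F downarrow d), of H composed with the
projection (F downarrow d) -> C. Here that colimit is given
as a coproduct (disjoint union) of sets, so its cardinality is the
sum of the sizes of the summands.
Coproduct of sets with sizes: 10 + 9 + 2 + 3 + 3
= 27

27


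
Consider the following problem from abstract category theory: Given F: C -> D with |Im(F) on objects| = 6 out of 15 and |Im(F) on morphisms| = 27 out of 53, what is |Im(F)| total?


The image of F consists of distinct objects and distinct morphisms.
|Im(F)| on objects = 6
|Im(F)| on morphisms = 27
Total image cardinality = 6 + 27 = 33

33


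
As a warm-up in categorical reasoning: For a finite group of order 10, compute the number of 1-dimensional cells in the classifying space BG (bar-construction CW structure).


In the bar-construction CW model of BG, the n-cells are indexed by
n-tuples [g_1|...|g_n] of non-identity elements of G (degenerate
simplices with some g_i = e do not contribute cells), so there are
(|G| - 1)^n n-cells.
For dim = 1 with |G| = 10:
cells = (10 - 1)^1 = 9^1 = 9

9


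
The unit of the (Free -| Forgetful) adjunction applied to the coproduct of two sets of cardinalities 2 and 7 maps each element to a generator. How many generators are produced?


The unit eta_X: X -> U(F(X)) of the Free-Forgetful adjunction
maps each element of X to a generator of F(X). For X = S + T (disjoint
union in Set), |S + T| = |S| + |T|.
Total mappings = 2 + 7 = 9.

9


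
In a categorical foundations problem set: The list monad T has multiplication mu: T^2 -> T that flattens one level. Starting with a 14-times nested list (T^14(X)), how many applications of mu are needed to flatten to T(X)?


Each application of mu: T^2 -> T removes one layer of nesting.
Starting at depth 14 (i.e., T^14(X)), we need to reach T(X).
Number of mu applications = 14 - 1 = 13

13


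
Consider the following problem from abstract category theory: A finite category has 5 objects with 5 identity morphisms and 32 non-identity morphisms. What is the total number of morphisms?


Each object has an identity morphism, giving 5 identities.
Adding the 32 non-identity morphisms:
Total = 5 + 32 = 37

37


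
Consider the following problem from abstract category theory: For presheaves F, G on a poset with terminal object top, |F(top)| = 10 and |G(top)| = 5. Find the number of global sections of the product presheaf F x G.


Global sections of a presheaf on a poset with terminal top satisfy
Gamma(H) ~ H(top). Presheaves admit pointwise products, so
(F x G)(top) = F(top) x G(top) (Cartesian product).
|Gamma(F x G)| = |F(top)| * |G(top)| = 10 * 5 = 50.

50


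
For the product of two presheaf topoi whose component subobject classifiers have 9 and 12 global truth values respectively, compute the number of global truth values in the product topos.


In a product of presheaf topoi E_1 x E_2, the subobject classifier
is Omega = Omega_1 x Omega_2 (componentwise), so
|Omega(top)| = |Omega_1(top_1)| * |Omega_2(top_2)|.
= 9 * 12 = 108.

108


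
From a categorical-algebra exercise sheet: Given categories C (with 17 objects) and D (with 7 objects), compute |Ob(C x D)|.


The product category C x D has objects that are pairs (c, d).
Number of pairs = |Ob(C)| * |Ob(D)| = 17 * 7 = 119

119


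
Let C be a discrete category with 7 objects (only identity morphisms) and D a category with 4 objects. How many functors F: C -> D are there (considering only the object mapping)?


A functor from a discrete category C to D is determined by
where each object maps. Each of the 7 objects of C can map
to any of the 4 objects of D independently.
Number of functors = 4^7 = 16384

16384


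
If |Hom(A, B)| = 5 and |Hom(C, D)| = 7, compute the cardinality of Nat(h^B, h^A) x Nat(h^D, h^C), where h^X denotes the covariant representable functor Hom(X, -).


By the Yoneda lemma, Nat(h^B, h^A) is isomorphic to Hom(A, B),
so |Nat(h^B, h^A)| = |Hom(A, B)| and |Nat(h^D, h^C)| = |Hom(C, D)|.
|Hom(A, B)| = 5, |Hom(C, D)| = 7.
|Nat(h^B, h^A) x Nat(h^D, h^C)| = 5 * 7 = 35

35


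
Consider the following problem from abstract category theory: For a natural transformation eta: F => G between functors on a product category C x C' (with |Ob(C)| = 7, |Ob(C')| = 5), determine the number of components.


A natural transformation eta: F => G assigns one component morphism per
object of the domain category.
The domain is the product category C x C', so
|Ob(C x C')| = |Ob(C)| * |Ob(C')| = 7 * 5 = 35.
Therefore eta has 35 component morphisms.

35
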